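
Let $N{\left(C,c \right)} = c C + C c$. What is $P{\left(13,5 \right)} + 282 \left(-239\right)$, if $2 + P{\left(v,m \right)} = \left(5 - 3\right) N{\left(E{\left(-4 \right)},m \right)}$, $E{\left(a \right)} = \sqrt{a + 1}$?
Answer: $-67400 + 20 i \sqrt{3} \approx -67400.0 + 34.641 i$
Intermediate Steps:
$E{\left(a \right)} = \sqrt{1 + a}$
$N{\left(C,c \right)} = 2 C c$ ($N{\left(C,c \right)} = C c + C c = 2 C c$)
$P{\left(v,m \right)} = -2 + 4 i m \sqrt{3}$ ($P{\left(v,m \right)} = -2 + \left(5 - 3\right) 2 \sqrt{1 - 4} m = -2 + 2 \cdot 2 \sqrt{-3} m = -2 + 2 \cdot 2 i \sqrt{3} m = -2 + 2 \cdot 2 i m \sqrt{3} = -2 + 4 i m \sqrt{3}$)
$P{\left(13,5 \right)} + 282 \left(-239\right) = \left(-2 + 4 i 5 \sqrt{3}\right) + 282 \left(-239\right) = \left(-2 + 20 i \sqrt{3}\right) - 67398 = -67400 + 20 i \sqrt{3}$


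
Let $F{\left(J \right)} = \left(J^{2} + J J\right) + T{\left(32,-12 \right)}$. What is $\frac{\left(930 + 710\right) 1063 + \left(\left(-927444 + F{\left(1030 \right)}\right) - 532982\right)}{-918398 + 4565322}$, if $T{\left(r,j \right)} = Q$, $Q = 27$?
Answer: $\frac{2404721}{3646924} \approx 0.65938$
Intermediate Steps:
$T{\left(r,j \right)} = 27$
$F{\left(J \right)} = 27 + 2 J^{2}$ ($F{\left(J \right)} = \left(J^{2} + J J\right) + 27 = \left(J^{2} + J^{2}\right) + 27 = 2 J^{2} + 27 = 27 + 2 J^{2}$)
$\frac{\left(930 + 710\right) 1063 + \left(\left(-927444 + F{\left(1030 \right)}\right) - 532982\right)}{-918398 + 4565322} = \frac{\left(930 + 710\right) 1063 + \left(\left(-927444 + \left(27 + 2 \cdot 1030^{2}\right)\right) - 532982\right)}{-918398 + 4565322} = \frac{1640 \cdot 1063 + \left(\left(-927444 + \left(27 + 2 \cdot 1060900\right)\right) - 532982\right)}{3646924} = \left(1743320 + \left(\left(-927444 + \left(27 + 2121800\right)\right) - 532982\right)\right) \frac{1}{3646924} = \left(1743320 + \left(\left(-927444 + 2121827\right) - 532982\right)\right) \frac{1}{3646924} = \left(1743320 + \left(1194383 - 532982\right)\right) \frac{1}{3646924} = \left(1743320 + 661401\right) \frac{1}{3646924} = 2404721 \cdot \frac{1}{3646924} = \frac{2404721}{3646924}$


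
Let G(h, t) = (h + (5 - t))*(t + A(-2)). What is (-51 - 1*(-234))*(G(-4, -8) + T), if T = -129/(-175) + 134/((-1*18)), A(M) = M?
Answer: -9291154/525 ≈ -17697.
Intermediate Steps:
G(h, t) = (-2 + t)*(5 + h - t) (G(h, t) = (h + (5 - t))*(t - 2) = (5 + h - t)*(-2 + t) = (-2 + t)*(5 + h - t))
T = -10564/1575 (T = -129*(-1/175) + 134/(-18) = 129/175 + 134*(-1/18) = 129/175 - 67/9 = -10564/1575 ≈ -6.7073)
(-51 - 1*(-234))*(G(-4, -8) + T) = (-51 - 1*(-234))*((-10 - 1*(-8)**2 - 2*(-4) + 7*(-8) - 4*(-8)) - 10564/1575) = (-51 + 234)*((-10 - 1*64 + 8 - 56 + 32) - 10564/1575) = 183*((-10 - 64 + 8 - 56 + 32) - 10564/1575) = 183*(-90 - 10564/1575) = 183*(-152314/1575) = -9291154/525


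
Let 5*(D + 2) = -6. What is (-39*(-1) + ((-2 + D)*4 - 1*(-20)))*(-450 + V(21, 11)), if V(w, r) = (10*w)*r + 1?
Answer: 355451/5 ≈ 71090.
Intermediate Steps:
D = -16/5 (D = -2 + (⅕)*(-6) = -2 - 6/5 = -16/5 ≈ -3.2000)
V(w, r) = 1 + 10*r*w (V(w, r) = 10*r*w + 1 = 1 + 10*r*w)
(-39*(-1) + ((-2 + D)*4 - 1*(-20)))*(-450 + V(21, 11)) = (-39*(-1) + ((-2 - 16/5)*4 - 1*(-20)))*(-450 + (1 + 10*11*21)) = (39 + (-26/5*4 + 20))*(-450 + (1 + 2310)) = (39 + (-104/5 + 20))*(-450 + 2311) = (39 - ⅘)*1861 = (191/5)*1861 = 355451/5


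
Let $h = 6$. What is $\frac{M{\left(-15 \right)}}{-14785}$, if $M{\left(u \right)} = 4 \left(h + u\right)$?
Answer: $\frac{36}{14785} \approx 0.0024349$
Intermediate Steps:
$M{\left(u \right)} = 24 + 4 u$ ($M{\left(u \right)} = 4 \left(6 + u\right) = 24 + 4 u$)
$\frac{M{\left(-15 \right)}}{-14785} = \frac{24 + 4 \left(-15\right)}{-14785} = \left(24 - 60\right) \left(- \frac{1}{14785}\right) = \left(-36\right) \left(- \frac{1}{14785}\right) = \frac{36}{14785}$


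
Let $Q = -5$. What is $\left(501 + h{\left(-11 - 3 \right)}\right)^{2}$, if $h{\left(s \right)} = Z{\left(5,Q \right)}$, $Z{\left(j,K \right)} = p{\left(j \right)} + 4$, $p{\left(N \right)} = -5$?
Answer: $250000$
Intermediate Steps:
$Z{\left(j,K \right)} = -1$ ($Z{\left(j,K \right)} = -5 + 4 = -1$)
$h{\left(s \right)} = -1$
$\left(501 + h{\left(-11 - 3 \right)}\right)^{2} = \left(501 - 1\right)^{2} = 500^{2} = 250000$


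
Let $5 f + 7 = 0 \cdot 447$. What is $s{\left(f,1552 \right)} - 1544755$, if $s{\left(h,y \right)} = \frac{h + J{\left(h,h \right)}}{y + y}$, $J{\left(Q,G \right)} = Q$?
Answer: $- \frac{11987298807}{7760} \approx -1.5448 \cdot 10^{6}$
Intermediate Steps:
$f = - \frac{7}{5}$ ($f = - \frac{7}{5} + \frac{0 \cdot 447}{5} = - \frac{7}{5} + \frac{1}{5} \cdot 0 = - \frac{7}{5} + 0 = - \frac{7}{5} \approx -1.4$)
$s{\left(h,y \right)} = \frac{h}{y}$ ($s{\left(h,y \right)} = \frac{h + h}{y + y} = \frac{2 h}{2 y} = 2 h \frac{1}{2 y} = \frac{h}{y}$)
$s{\left(f,1552 \right)} - 1544755 = - \frac{7}{5 \cdot 1552} - 1544755 = \left(- \frac{7}{5}\right) \frac{1}{1552} - 1544755 = - \frac{7}{7760} - 1544755 = - \frac{11987298807}{7760}$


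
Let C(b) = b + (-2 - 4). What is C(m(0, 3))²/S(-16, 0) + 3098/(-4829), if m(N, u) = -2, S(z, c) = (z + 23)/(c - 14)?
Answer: -621210/4829 ≈ -128.64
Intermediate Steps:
S(z, c) = (23 + z)/(-14 + c)
C(b) = -6 + b (C(b) = b - 6 = -6 + b)
C(m(0, 3))²/S(-16, 0) + 3098/(-4829) = (-6 - 2)²/(((23 - 16)/(-14 + 0))) + 3098/(-4829) = (-8)²/((7/(-14))) + 3098*(-1/4829) = 64/((-1/14*7)) - 3098/4829 = 64/(-½) - 3098/4829 = 64*(-2) - 3098/4829 = -128 - 3098/4829 = -621210/4829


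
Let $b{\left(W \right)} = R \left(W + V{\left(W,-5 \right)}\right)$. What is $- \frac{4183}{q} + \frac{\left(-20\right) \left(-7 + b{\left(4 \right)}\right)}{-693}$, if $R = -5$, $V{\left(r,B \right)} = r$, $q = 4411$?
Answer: $- \frac{640469}{277893} \approx -2.3047$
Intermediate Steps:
$b{\left(W \right)} = - 10 W$ ($b{\left(W \right)} = - 5 \left(W + W\right) = - 5 \cdot 2 W = - 10 W$)
$- \frac{4183}{q} + \frac{\left(-20\right) \left(-7 + b{\left(4 \right)}\right)}{-693} = - \frac{4183}{4411} + \frac{\left(-20\right) \left(-7 - 40\right)}{-693} = \left(-4183\right) \frac{1}{4411} + - 20 \left(-7 - 40\right) \left(- \frac{1}{693}\right) = - \frac{4183}{4411} + \left(-20\right) \left(-47\right) \left(- \frac{1}{693}\right) = - \frac{4183}{4411} + 940 \left(- \frac{1}{693}\right) = - \frac{4183}{4411} - \frac{940}{693} = - \frac{640469}{277893}$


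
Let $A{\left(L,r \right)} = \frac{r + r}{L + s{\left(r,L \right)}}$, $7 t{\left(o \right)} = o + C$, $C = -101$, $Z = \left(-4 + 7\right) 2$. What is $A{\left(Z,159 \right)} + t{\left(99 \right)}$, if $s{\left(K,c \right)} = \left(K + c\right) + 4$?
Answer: $\frac{268}{175} \approx 1.5314$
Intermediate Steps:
$s{\left(K,c \right)} = 4 + K + c$
$Z = 6$ ($Z = 3 \cdot 2 = 6$)
$t{\left(o \right)} = - \frac{101}{7} + \frac{o}{7}$ ($t{\left(o \right)} = \frac{o - 101}{7} = \frac{-101 + o}{7} = - \frac{101}{7} + \frac{o}{7}$)
$A{\left(L,r \right)} = \frac{2 r}{4 + r + 2 L}$ ($A{\left(L,r \right)} = \frac{r + r}{L + \left(4 + r + L\right)} = \frac{2 r}{L + \left(4 + L + r\right)} = \frac{2 r}{4 + r + 2 L}$)
$A{\left(Z,159 \right)} + t{\left(99 \right)} = 2 \cdot 159 \frac{1}{4 + 159 + 2 \cdot 6} + \left(- \frac{101}{7} + \frac{1}{7} \cdot 99\right) = 2 \cdot 159 \frac{1}{4 + 159 + 12} + \left(- \frac{101}{7} + \frac{99}{7}\right) = 2 \cdot 159 \cdot \frac{1}{175} - \frac{2}{7} = \frac{318}{175} - \frac{2}{7} = \frac{268}{175}$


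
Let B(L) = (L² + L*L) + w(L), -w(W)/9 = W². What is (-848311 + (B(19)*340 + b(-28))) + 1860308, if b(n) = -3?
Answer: 152814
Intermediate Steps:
w(W) = -9*W²
B(L) = -7*L² (B(L) = (L² + L*L) - 9*L² = (L² + L²) - 9*L² = 2*L² - 9*L² = -7*L²)
(-848311 + (B(19)*340 + b(-28))) + 1860308 = (-848311 + (-7*19²*340 - 3)) + 1860308 = (-848311 + (-7*361*340 - 3)) + 1860308 = (-848311 + (-2527*340 - 3)) + 1860308 = (-848311 + (-859180 - 3)) + 1860308 = (-848311 - 859183) + 1860308 = -1707494 + 1860308 = 152814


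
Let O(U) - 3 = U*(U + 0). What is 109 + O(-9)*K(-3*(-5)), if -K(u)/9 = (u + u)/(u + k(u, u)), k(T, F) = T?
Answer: -647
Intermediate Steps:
K(u) = -9 (K(u) = -9*(u + u)/(u + u) = -9*2*u/(2*u) = -9*2*u*1/(2*u) = -9*1 = -9)
O(U) = 3 + U² (O(U) = 3 + U*(U + 0) = 3 + U*U = 3 + U²)
109 + O(-9)*K(-3*(-5)) = 109 + (3 + (-9)²)*(-9) = 109 + (3 + 81)*(-9) = 109 + 84*(-9) = 109 - 756 = -647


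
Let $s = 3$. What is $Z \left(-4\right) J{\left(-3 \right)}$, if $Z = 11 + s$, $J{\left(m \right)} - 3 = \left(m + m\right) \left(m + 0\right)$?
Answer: $-1176$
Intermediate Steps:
$J{\left(m \right)} = 3 + 2 m^{2}$ ($J{\left(m \right)} = 3 + \left(m + m\right) \left(m + 0\right) = 3 + 2 m m = 3 + 2 m^{2}$)
$Z = 14$ ($Z = 11 + 3 = 14$)
$Z \left(-4\right) J{\left(-3 \right)} = 14 \left(-4\right) \left(3 + 2 \left(-3\right)^{2}\right) = - 56 \left(3 + 2 \cdot 9\right) = - 56 \left(3 + 18\right) = \left(-56\right) 21 = -1176$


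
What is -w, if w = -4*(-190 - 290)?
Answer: -1920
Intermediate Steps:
w = 1920 (w = -4*(-480) = 1920)
-w = -1*1920 = -1920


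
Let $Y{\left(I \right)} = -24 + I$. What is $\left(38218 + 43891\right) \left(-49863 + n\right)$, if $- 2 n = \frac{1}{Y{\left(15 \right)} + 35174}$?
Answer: $- \frac{287945161124219}{70330} \approx -4.0942 \cdot 10^{9}$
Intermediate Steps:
$n = - \frac{1}{70330}$ ($n = - \frac{1}{2 \left(\left(-24 + 15\right) + 35174\right)} = - \frac{1}{2 \left(-9 + 35174\right)} = - \frac{1}{2 \cdot 35165} = \left(- \frac{1}{2}\right) \frac{1}{35165} = - \frac{1}{70330} \approx -1.4219 \cdot 10^{-5}$)
$\left(38218 + 43891\right) \left(-49863 + n\right) = \left(38218 + 43891\right) \left(-49863 - \frac{1}{70330}\right) = 82109 \left(- \frac{3506864791}{70330}\right) = - \frac{287945161124219}{70330}$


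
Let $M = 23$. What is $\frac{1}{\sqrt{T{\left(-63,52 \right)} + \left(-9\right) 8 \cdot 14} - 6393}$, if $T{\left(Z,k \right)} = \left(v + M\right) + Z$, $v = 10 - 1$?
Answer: $- \frac{6393}{40871488} - \frac{i \sqrt{1039}}{40871488} \approx -0.00015642 - 7.8866 \cdot 10^{-7} i$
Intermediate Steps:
$v = 9$
$T{\left(Z,k \right)} = 32 + Z$ ($T{\left(Z,k \right)} = \left(9 + 23\right) + Z = 32 + Z$)
$\frac{1}{\sqrt{T{\left(-63,52 \right)} + \left(-9\right) 8 \cdot 14} - 6393} = \frac{1}{\sqrt{\left(32 - 63\right) + \left(-9\right) 8 \cdot 14} - 6393} = \frac{1}{\sqrt{-31 - 1008} - 6393} = \frac{1}{\sqrt{-1039} - 6393} = \frac{1}{i \sqrt{1039} - 6393} = \frac{1}{-6393 + i \sqrt{1039}}$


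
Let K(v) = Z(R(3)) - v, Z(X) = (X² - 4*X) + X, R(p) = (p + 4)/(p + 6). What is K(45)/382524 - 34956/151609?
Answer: -1083666064529/4697520570396 ≈ -0.23069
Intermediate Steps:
R(p) = (4 + p)/(6 + p)
Z(X) = X² - 3*X
K(v) = -140/81 - v (K(v) = ((4 + 3)/(6 + 3))*(-3 + (4 + 3)/(6 + 3)) - v = (7/9)*(-3 + 7/9) - v = ((⅑)*7)*(-3 + (⅑)*7) - v = 7*(-3 + 7/9)/9 - v = (7/9)*(-20/9) - v = -140/81 - v)
K(45)/382524 - 34956/151609 = (-140/81 - 1*45)/382524 - 34956/151609 = (-140/81 - 45)*(1/382524) - 34956*1/151609 = -3785/81*1/382524 - 34956/151609 = -3785/30984444 - 34956/151609 = -1083666064529/4697520570396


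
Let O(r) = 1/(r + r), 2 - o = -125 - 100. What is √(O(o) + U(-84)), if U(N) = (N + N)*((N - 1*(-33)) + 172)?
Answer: I*√4189925594/454 ≈ 142.58*I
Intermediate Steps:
o = 227 (o = 2 - (-125 - 100) = 2 - 1*(-225) = 2 + 225 = 227)
U(N) = 2*N*(205 + N) (U(N) = (2*N)*((N + 33) + 172) = (2*N)*((33 + N) + 172) = (2*N)*(205 + N) = 2*N*(205 + N))
O(r) = 1/(2*r)
√(O(o) + U(-84)) = √((½)/227 + 2*(-84)*(205 - 84)) = √((½)*(1/227) + 2*(-84)*121) = √(1/454 - 20328) = √(-9228911/454) = I*√4189925594/454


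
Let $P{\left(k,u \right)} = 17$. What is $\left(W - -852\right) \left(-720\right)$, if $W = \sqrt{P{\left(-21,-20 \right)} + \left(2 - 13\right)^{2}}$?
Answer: $-613440 - 720 \sqrt{138} \approx -6.219 \cdot 10^{5}$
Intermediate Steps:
$W = \sqrt{138}$ ($W = \sqrt{17 + \left(2 - 13\right)^{2}} = \sqrt{17 + \left(-11\right)^{2}} = \sqrt{17 + 121} = \sqrt{138} \approx 11.747$)
$\left(W - -852\right) \left(-720\right) = \left(\sqrt{138} - -852\right) \left(-720\right) = \left(\sqrt{138} + 852\right) \left(-720\right) = \left(852 + \sqrt{138}\right) \left(-720\right) = -613440 - 720 \sqrt{138}$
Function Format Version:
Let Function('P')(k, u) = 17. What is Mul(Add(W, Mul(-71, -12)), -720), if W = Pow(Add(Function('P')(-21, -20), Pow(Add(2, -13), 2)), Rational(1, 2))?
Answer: Add(-613440, Mul(-720, Pow(138, Rational(1, 2)))) ≈ -6.2190e+5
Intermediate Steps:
W = Pow(138, Rational(1, 2)) (W = Pow(Add(17, Pow(Add(2, -13), 2)), Rational(1, 2)) = Pow(Add(17, Pow(-11, 2)), Rational(1, 2)) = Pow(Add(17, 121), Rational(1, 2)) = Pow(138, Rational(1, 2)) ≈ 11.747)
Mul(Add(W, Mul(-71, -12)), -720) = Mul(Add(Pow(138, Rational(1, 2)), Mul(-71, -12)), -720) = Mul(Add(Pow(138, Rational(1, 2)), 852), -720) = Mul(Add(852, Pow(138, Rational(1, 2))), -720) = Add(-613440, Mul(-720, Pow(138, Rational(1, 2))))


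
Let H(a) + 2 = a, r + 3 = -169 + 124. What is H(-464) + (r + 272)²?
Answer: 49710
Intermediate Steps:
r = -48 (r = -3 + (-169 + 124) = -3 - 45 = -48)
H(a) = -2 + a
H(-464) + (r + 272)² = (-2 - 464) + (-48 + 272)² = -466 + 224² = -466 + 50176 = 49710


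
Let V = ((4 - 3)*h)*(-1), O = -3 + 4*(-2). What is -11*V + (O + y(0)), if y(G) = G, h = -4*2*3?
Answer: -275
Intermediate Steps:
h = -24 (h = -8*3 = -24)
O = -11 (O = -3 - 8 = -11)
V = 24 (V = ((4 - 3)*(-24))*(-1) = (1*(-24))*(-1) = -24*(-1) = 24)
-11*V + (O + y(0)) = -11*24 + (-11 + 0) = -264 - 11 = -275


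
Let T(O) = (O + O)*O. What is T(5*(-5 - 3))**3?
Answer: 32768000000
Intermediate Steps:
T(O) = 2*O**2 (T(O) = (2*O)*O = 2*O**2)
T(5*(-5 - 3))**3 = (2*(5*(-5 - 3))**2)**3 = (2*(5*(-8))**2)**3 = (2*(-40)**2)**3 = (2*1600)**3 = 3200**3 = 32768000000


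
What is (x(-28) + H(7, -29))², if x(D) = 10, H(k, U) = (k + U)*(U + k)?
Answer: 244036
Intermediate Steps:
H(k, U) = (U + k)² (H(k, U) = (U + k)*(U + k) = (U + k)²)
(x(-28) + H(7, -29))² = (10 + (-29 + 7)²)² = (10 + (-22)²)² = (10 + 484)² = 494² = 244036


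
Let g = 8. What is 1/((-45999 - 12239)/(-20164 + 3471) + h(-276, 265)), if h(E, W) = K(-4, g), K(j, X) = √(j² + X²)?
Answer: -486083467/9450417638 + 278656249*√5/4725208819 ≈ 0.080431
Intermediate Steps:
K(j, X) = √(X² + j²)
h(E, W) = 4*√5 (h(E, W) = √(8² + (-4)²) = √(64 + 16) = √80 = 4*√5)
1/((-45999 - 12239)/(-20164 + 3471) + h(-276, 265)) = 1/((-45999 - 12239)/(-20164 + 3471) + 4*√5) = 1/(-58238/(-16693) + 4*√5) = 1/(-58238*(-1/16693) + 4*√5) = 1/(58238/16693 + 4*√5)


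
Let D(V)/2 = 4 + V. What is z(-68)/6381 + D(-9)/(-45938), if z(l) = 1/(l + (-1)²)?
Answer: 2114666/9819867663 ≈ 0.00021535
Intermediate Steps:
z(l) = 1/(1 + l) (z(l) = 1/(l + 1) = 1/(1 + l))
D(V) = 8 + 2*V (D(V) = 2*(4 + V) = 8 + 2*V)
z(-68)/6381 + D(-9)/(-45938) = 1/((1 - 68)*6381) + (8 + 2*(-9))/(-45938) = (1/6381)/(-67) + (8 - 18)*(-1/45938) = -1/67*1/6381 - 10*(-1/45938) = -1/427527 + 5/22969 = 2114666/9819867663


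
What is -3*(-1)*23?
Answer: 69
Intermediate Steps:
-3*(-1)*23 = 3*23 = 69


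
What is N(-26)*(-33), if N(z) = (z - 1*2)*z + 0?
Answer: -24024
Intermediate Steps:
N(z) = z*(-2 + z) (N(z) = (z - 2)*z + 0 = (-2 + z)*z + 0 = z*(-2 + z) + 0 = z*(-2 + z))
N(-26)*(-33) = -26*(-2 - 26)*(-33) = -26*(-28)*(-33) = 728*(-33) = -24024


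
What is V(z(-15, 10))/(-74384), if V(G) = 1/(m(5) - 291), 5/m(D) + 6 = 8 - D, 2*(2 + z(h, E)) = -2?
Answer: 3/65309152 ≈ 4.5935e-8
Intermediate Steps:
z(h, E) = -3 (z(h, E) = -2 + (1/2)*(-2) = -2 - 1 = -3)
m(D) = 5/(2 - D) (m(D) = 5/(-6 + (8 - D)) = 5/(2 - D))
V(G) = -3/878 (V(G) = 1/(-5/(-2 + 5) - 291) = 1/(-5/3 - 291) = 1/(-878/3) = -3/878)
V(z(-15, 10))/(-74384) = -3/878/(-74384) = -3/878*(-1/74384) = 3/65309152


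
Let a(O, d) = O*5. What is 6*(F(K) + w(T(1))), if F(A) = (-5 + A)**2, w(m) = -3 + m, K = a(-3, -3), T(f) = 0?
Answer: 2382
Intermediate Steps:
a(O, d) = 5*O
K = -15 (K = 5*(-3) = -15)
6*(F(K) + w(T(1))) = 6*((-5 - 15)**2 + (-3 + 0)) = 6*((-20)**2 - 3) = 6*(400 - 3) = 6*397 = 2382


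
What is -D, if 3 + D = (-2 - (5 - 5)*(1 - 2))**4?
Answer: -13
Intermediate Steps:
D = 13 (D = -3 + (-2 - (5 - 5)*(1 - 2))**4 = -3 + (-2 - 0*(-1))**4 = -3 + (-2 - 1*0)**4 = -3 + (-2 + 0)**4 = -3 + (-2)**4 = -3 + 16 = 13)
-D = -1*13 = -13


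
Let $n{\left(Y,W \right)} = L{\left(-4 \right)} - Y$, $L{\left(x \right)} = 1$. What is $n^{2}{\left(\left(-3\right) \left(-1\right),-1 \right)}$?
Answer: $4$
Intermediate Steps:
$n{\left(Y,W \right)} = 1 - Y$
$n^{2}{\left(\left(-3\right) \left(-1\right),-1 \right)} = \left(1 - \left(-3\right) \left(-1\right)\right)^{2} = \left(1 - 3\right)^{2} = \left(-2\right)^{2} = 4$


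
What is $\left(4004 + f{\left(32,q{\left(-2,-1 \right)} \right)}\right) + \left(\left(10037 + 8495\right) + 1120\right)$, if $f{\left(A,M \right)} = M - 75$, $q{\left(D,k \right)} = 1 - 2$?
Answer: $23580$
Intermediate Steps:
$q{\left(D,k \right)} = -1$ ($q{\left(D,k \right)} = 1 - 2 = -1$)
$f{\left(A,M \right)} = -75 + M$
$\left(4004 + f{\left(32,q{\left(-2,-1 \right)} \right)}\right) + \left(\left(10037 + 8495\right) + 1120\right) = \left(4004 - 76\right) + \left(\left(10037 + 8495\right) + 1120\right) = \left(4004 - 76\right) + \left(18532 + 1120\right) = 3928 + 19652 = 23580$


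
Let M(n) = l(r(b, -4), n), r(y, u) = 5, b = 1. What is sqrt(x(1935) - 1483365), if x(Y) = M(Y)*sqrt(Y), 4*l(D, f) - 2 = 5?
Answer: sqrt(-5933460 + 21*sqrt(215))/2 ≈ 1217.9*I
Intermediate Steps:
l(D, f) = 7/4 (l(D, f) = 1/2 + (1/4)*5 = 1/2 + 5/4 = 7/4)
M(n) = 7/4
x(Y) = 7*sqrt(Y)/4
sqrt(x(1935) - 1483365) = sqrt(7*sqrt(1935)/4 - 1483365) = sqrt(7*(3*sqrt(215))/4 - 1483365) = sqrt(21*sqrt(215)/4 - 1483365) = sqrt(-1483365 + 21*sqrt(215)/4)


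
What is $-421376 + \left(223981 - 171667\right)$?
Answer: $-369062$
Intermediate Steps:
$-421376 + \left(223981 - 171667\right) = -421376 + 52314 = -369062$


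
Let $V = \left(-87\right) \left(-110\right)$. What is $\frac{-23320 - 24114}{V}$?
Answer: $- \frac{23717}{4785} \approx -4.9565$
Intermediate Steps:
$V = 9570$
$\frac{-23320 - 24114}{V} = \frac{-23320 - 24114}{9570} = \left(-47434\right) \frac{1}{9570} = - \frac{23717}{4785}$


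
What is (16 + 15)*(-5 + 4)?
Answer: -31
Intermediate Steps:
(16 + 15)*(-5 + 4) = 31*(-1) = -31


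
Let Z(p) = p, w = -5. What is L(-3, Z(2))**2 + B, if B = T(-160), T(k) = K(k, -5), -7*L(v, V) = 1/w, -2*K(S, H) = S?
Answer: 98001/1225 ≈ 80.001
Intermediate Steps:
K(S, H) = -S/2
L(v, V) = 1/35 (L(v, V) = -1/7/(-5) = -1/7*(-1/5) = 1/35)
T(k) = -k/2
B = 80 (B = -1/2*(-160) = 80)
L(-3, Z(2))**2 + B = (1/35)**2 + 80 = 1/1225 + 80 = 98001/1225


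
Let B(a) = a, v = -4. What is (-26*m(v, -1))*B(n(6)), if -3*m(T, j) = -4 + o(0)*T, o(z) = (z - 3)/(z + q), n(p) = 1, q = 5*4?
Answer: -442/15 ≈ -29.467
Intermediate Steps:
q = 20
o(z) = (-3 + z)/(20 + z) (o(z) = (z - 3)/(z + 20) = (-3 + z)/(20 + z))
m(T, j) = 4/3 + T/20 (m(T, j) = -(-4 + ((-3 + 0)/(20 + 0))*T)/3 = -(-4 + (-3/20)*T)/3 = -(-4 + ((1/20)*(-3))*T)/3 = -(-4 - 3*T/20)/3 = 4/3 + T/20)
(-26*m(v, -1))*B(n(6)) = -26*(4/3 + (1/20)*(-4))*1 = -26*(4/3 - ⅕)*1 = -26*17/15*1 = -442/15*1 = -442/15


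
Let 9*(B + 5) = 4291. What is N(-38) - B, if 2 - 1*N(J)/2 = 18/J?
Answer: -79828/171 ≈ -466.83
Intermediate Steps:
N(J) = 4 - 36/J
B = 4246/9 (B = -5 + (⅑)*4291 = -5 + 4291/9 = 4246/9 ≈ 471.78)
N(-38) - B = (4 - 36/(-38)) - 1*4246/9 = (4 - 36*(-1/38)) - 4246/9 = (4 + 18/19) - 4246/9 = 94/19 - 4246/9 = -79828/171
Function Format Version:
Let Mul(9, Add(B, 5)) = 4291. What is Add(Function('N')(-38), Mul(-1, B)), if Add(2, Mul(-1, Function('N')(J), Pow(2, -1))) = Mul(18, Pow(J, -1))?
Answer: Rational(-79828, 171) ≈ -466.83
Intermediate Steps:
Function('N')(J) = Add(4, Mul(-36, Pow(J, -1))) (Function('N')(J) = Add(4, Mul(-2, Mul(18, Pow(J, -1)))) = Add(4, Mul(-36, Pow(J, -1))))
B = Rational(4246, 9) (B = Add(-5, Mul(Rational(1, 9), 4291)) = Add(-5, Rational(4291, 9)) = Rational(4246, 9) ≈ 471.78)
Add(Function('N')(-38), Mul(-1, B)) = Add(Add(4, Mul(-36, Pow(-38, -1))), Mul(-1, Rational(4246, 9))) = Add(Add(4, Mul(-36, Rational(-1, 38))), Rational(-4246, 9)) = Add(Add(4, Rational(18, 19)), Rational(-4246, 9)) = Add(Rational(94, 19), Rational(-4246, 9)) = Rational(-79828, 171)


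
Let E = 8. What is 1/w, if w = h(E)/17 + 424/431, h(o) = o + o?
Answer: 7327/14104 ≈ 0.51950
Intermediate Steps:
h(o) = 2*o
w = 14104/7327 (w = (2*8)/17 + 424/431 = 16*(1/17) + 424*(1/431) = 16/17 + 424/431 = 14104/7327 ≈ 1.9249)
1/w = 1/(14104/7327) = 7327/14104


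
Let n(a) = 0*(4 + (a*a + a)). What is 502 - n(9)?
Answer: 502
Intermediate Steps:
n(a) = 0 (n(a) = 0*(4 + (a**2 + a)) = 0*(4 + (a + a**2)) = 0*(4 + a + a**2) = 0)
502 - n(9) = 502 - 1*0 = 502 + 0 = 502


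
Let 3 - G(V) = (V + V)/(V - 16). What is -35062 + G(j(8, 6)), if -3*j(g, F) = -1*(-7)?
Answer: -1928259/55 ≈ -35059.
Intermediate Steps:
j(g, F) = -7/3 (j(g, F) = -(-1)*(-7)/3 = -⅓*7 = -7/3)
G(V) = 3 - 2*V/(-16 + V) (G(V) = 3 - (V + V)/(V - 16) = 3 - 2*V/(-16 + V))
-35062 + G(j(8, 6)) = -35062 + (-48 - 7/3)/(-16 - 7/3) = -35062 - 151/3/(-55/3) = -35062 - 3/55*(-151/3) = -35062 + 151/55 = -1928259/55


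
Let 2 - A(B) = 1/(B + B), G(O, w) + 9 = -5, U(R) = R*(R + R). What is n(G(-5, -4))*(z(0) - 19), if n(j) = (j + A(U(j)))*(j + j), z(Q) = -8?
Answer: -254043/28 ≈ -9073.0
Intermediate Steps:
U(R) = 2*R**2 (U(R) = R*(2*R) = 2*R**2)
G(O, w) = -14 (G(O, w) = -9 - 5 = -14)
A(B) = 2 - 1/(2*B) (A(B) = 2 - 1/(B + B) = 2 - 1/(2*B))
n(j) = 2*j*(2 + j - 1/(4*j**2)) (n(j) = (j + (2 - 1/(2*j**2)/2))*(j + j) = (j + (2 - 1/(4*j**2)))*(2*j) = (2 + j - 1/(4*j**2))*(2*j) = 2*j*(2 + j - 1/(4*j**2)))
n(G(-5, -4))*(z(0) - 19) = (2*(-14)**2 + 4*(-14) - 1/2/(-14))*(-8 - 19) = (2*196 - 56 - 1/2*(-1/14))*(-27) = (392 - 56 + 1/28)*(-27) = (9409/28)*(-27) = -254043/28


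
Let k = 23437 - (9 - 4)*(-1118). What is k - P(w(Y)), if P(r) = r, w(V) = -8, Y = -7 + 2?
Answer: 29035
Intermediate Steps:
Y = -5
k = 29027 (k = 23437 - 5*(-1118) = 23437 - 1*(-5590) = 23437 + 5590 = 29027)
k - P(w(Y)) = 29027 - 1*(-8) = 29027 + 8 = 29035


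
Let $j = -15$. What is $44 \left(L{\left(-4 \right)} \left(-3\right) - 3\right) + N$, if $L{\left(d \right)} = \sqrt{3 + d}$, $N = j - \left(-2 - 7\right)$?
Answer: $-138 - 132 i \approx -138.0 - 132.0 i$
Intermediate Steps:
$N = -6$ ($N = -15 - \left(-2 - 7\right) = -15 - -9 = -15 + 9 = -6$)
$44 \left(L{\left(-4 \right)} \left(-3\right) - 3\right) + N = 44 \left(\sqrt{3 - 4} \left(-3\right) - 3\right) - 6 = 44 \left(\sqrt{-1} \left(-3\right) - 3\right) - 6 = 44 \left(i \left(-3\right) - 3\right) - 6 = 44 \left(- 3 i - 3\right) - 6 = 44 \left(-3 - 3 i\right) - 6 = \left(-132 - 132 i\right) - 6 = -138 - 132 i$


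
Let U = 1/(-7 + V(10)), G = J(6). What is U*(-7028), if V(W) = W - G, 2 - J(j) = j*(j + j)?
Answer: -7028/73 ≈ -96.274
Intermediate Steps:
J(j) = 2 - 2*j**2 (J(j) = 2 - j*(j + j) = 2 - j*2*j = 2 - 2*j**2)
G = -70 (G = 2 - 2*6**2 = 2 - 2*36 = 2 - 72 = -70)
V(W) = 70 + W (V(W) = W - 1*(-70) = W + 70 = 70 + W)
U = 1/73 (U = 1/(-7 + (70 + 10)) = 1/(-7 + 80) = 1/73 ≈ 0.013699)
U*(-7028) = (1/73)*(-7028) = -7028/73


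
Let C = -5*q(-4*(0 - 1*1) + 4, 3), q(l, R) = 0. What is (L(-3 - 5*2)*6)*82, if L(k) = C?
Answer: 0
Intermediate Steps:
C = 0 (C = -5*0 = 0)
L(k) = 0
(L(-3 - 5*2)*6)*82 = (0*6)*82 = 0*82 = 0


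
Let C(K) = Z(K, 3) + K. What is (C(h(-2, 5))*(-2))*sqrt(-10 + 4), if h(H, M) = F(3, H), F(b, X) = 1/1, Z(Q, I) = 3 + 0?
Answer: -8*I*sqrt(6) ≈ -19.596*I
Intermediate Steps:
Z(Q, I) = 3
F(b, X) = 1
h(H, M) = 1
C(K) = 3 + K
(C(h(-2, 5))*(-2))*sqrt(-10 + 4) = ((3 + 1)*(-2))*sqrt(-10 + 4) = (4*(-2))*sqrt(-6) = -8*I*sqrt(6)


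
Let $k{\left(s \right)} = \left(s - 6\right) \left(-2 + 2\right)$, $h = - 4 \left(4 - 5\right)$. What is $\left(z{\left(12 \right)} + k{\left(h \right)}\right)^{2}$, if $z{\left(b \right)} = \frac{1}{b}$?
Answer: $\frac{1}{144} \approx 0.0069444$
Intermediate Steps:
$h = 4$ ($h = \left(-4\right) \left(-1\right) = 4$)
$k{\left(s \right)} = 0$ ($k{\left(s \right)} = \left(-6 + s\right) 0 = 0$)
$\left(z{\left(12 \right)} + k{\left(h \right)}\right)^{2} = \left(\frac{1}{12} + 0\right)^{2} = \left(\frac{1}{12}\right)^{2} = \frac{1}{144}$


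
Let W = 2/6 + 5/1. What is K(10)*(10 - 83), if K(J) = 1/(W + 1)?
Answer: -219/19 ≈ -11.526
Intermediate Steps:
W = 16/3 (W = 2*(1/6) + 5*1 = 1/3 + 5 = 16/3 ≈ 5.3333)
K(J) = 3/19 (K(J) = 1/(16/3 + 1) = 1/(19/3) = 3/19)
K(10)*(10 - 83) = 3*(10 - 83)/19 = (3/19)*(-73) = -219/19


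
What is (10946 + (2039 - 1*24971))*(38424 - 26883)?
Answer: -138330426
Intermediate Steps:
(10946 + (2039 - 1*24971))*(38424 - 26883) = (10946 + (2039 - 24971))*11541 = (10946 - 22932)*11541 = -11986*11541 = -138330426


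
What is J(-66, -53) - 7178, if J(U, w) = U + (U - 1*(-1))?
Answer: -7309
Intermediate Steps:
J(U, w) = 1 + 2*U (J(U, w) = U + (U + 1) = U + (1 + U) = 1 + 2*U)
J(-66, -53) - 7178 = (1 + 2*(-66)) - 7178 = (1 - 132) - 7178 = -131 - 7178 = -7309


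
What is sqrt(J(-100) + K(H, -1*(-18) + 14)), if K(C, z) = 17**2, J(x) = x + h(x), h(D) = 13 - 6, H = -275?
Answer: 14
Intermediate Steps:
h(D) = 7
J(x) = 7 + x (J(x) = x + 7 = 7 + x)
K(C, z) = 289
sqrt(J(-100) + K(H, -1*(-18) + 14)) = sqrt((7 - 100) + 289) = sqrt(-93 + 289) = sqrt(196) = 14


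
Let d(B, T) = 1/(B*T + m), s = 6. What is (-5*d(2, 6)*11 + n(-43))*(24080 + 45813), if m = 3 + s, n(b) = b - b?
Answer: -3844115/21 ≈ -1.8305e+5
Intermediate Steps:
n(b) = 0
m = 9 (m = 3 + 6 = 9)
d(B, T) = 1/(9 + B*T) (d(B, T) = 1/(B*T + 9) = 1/(9 + B*T))
(-5*d(2, 6)*11 + n(-43))*(24080 + 45813) = (-5/(9 + 2*6)*11 + 0)*(24080 + 45813) = (-5/(9 + 12)*11 + 0)*69893 = (-5/21*11 + 0)*69893 = (-55/21 + 0)*69893 = -55/21*69893 = -3844115/21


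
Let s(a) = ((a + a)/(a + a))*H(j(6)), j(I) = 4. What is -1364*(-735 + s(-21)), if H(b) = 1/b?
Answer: 1002199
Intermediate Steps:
s(a) = ¼ (s(a) = ((a + a)/(a + a))/4 = ((2*a)/((2*a)))*(¼) = ((2*a)*(1/(2*a)))*(¼) = 1*(¼) = ¼)
-1364*(-735 + s(-21)) = -1364*(-735 + ¼) = -1364*(-2939/4) = 1002199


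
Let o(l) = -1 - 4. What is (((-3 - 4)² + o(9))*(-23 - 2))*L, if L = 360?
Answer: -396000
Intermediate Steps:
o(l) = -5
(((-3 - 4)² + o(9))*(-23 - 2))*L = (((-3 - 4)² - 5)*(-23 - 2))*360 = (((-7)² - 5)*(-25))*360 = ((49 - 5)*(-25))*360 = (44*(-25))*360 = -1100*360 = -396000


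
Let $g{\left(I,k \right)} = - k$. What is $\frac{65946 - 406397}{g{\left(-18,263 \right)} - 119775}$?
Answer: $\frac{340451}{120038} \approx 2.8362$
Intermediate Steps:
$\frac{65946 - 406397}{g{\left(-18,263 \right)} - 119775} = \frac{65946 - 406397}{\left(-1\right) 263 - 119775} = - \frac{340451}{-263 - 119775} = - \frac{340451}{-120038} = \left(-340451\right) \left(- \frac{1}{120038}\right) = \frac{340451}{120038}$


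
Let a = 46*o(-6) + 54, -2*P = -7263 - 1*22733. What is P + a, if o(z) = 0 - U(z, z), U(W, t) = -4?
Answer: 15236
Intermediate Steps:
o(z) = 4 (o(z) = 0 - 1*(-4) = 0 + 4 = 4)
P = 14998 (P = -(-7263 - 1*22733)/2 = -(-7263 - 22733)/2 = -½*(-29996) = 14998)
a = 238 (a = 46*4 + 54 = 184 + 54 = 238)
P + a = 14998 + 238 = 15236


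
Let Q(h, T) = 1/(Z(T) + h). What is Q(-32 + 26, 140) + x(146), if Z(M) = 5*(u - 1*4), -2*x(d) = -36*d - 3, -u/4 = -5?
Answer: 97292/37 ≈ 2629.5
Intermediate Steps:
u = 20 (u = -4*(-5) = 20)
x(d) = 3/2 + 18*d (x(d) = -(-36*d - 3)/2 = -(-3 - 36*d)/2 = 3/2 + 18*d)
Z(M) = 80 (Z(M) = 5*(20 - 1*4) = 5*(20 - 4) = 5*16 = 80)
Q(h, T) = 1/(80 + h)
Q(-32 + 26, 140) + x(146) = 1/(80 + (-32 + 26)) + (3/2 + 18*146) = 1/(80 - 6) + (3/2 + 2628) = 1/74 + 5259/2 = 97292/37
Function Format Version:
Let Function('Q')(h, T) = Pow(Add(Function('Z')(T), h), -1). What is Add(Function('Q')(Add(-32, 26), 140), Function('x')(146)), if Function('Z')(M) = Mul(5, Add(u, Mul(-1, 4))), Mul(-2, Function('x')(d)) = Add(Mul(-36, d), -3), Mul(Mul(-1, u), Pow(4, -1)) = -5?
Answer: Rational(97292, 37) ≈ 2629.5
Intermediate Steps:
u = 20 (u = Mul(-4, -5) = 20)
Function('x')(d) = Add(Rational(3, 2), Mul(18, d)) (Function('x')(d) = Mul(Rational(-1, 2), Add(Mul(-36, d), -3)) = Mul(Rational(-1, 2), Add(-3, Mul(-36, d))) = Add(Rational(3, 2), Mul(18, d)))
Function('Z')(M) = 80 (Function('Z')(M) = Mul(5, Add(20, Mul(-1, 4))) = Mul(5, Add(20, -4)) = Mul(5, 16) = 80)
Function('Q')(h, T) = Pow(Add(80, h), -1)
Add(Function('Q')(Add(-32, 26), 140), Function('x')(146)) = Add(Pow(Add(80, Add(-32, 26)), -1), Add(Rational(3, 2), Mul(18, 146))) = Add(Pow(Add(80, -6), -1), Add(Rational(3, 2), 2628)) = Add(Pow(74, -1), Rational(5259, 2)) = Add(Rational(1, 74), Rational(5259, 2)) = Rational(97292, 37)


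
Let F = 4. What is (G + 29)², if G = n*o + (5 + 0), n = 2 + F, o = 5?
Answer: 4096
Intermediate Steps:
n = 6 (n = 2 + 4 = 6)
G = 35 (G = 6*5 + (5 + 0) = 30 + 5 = 35)
(G + 29)² = (35 + 29)² = 64² = 4096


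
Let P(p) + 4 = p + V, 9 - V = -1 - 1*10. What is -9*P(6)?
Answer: -198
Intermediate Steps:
V = 20 (V = 9 - (-1 - 1*10) = 9 - (-1 - 10) = 9 - 1*(-11) = 9 + 11 = 20)
P(p) = 16 + p (P(p) = -4 + (p + 20) = -4 + (20 + p) = 16 + p)
-9*P(6) = -9*(16 + 6) = -9*22 = -198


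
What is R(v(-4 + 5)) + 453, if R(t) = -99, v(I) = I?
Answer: 354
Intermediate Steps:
R(v(-4 + 5)) + 453 = -99 + 453 = 354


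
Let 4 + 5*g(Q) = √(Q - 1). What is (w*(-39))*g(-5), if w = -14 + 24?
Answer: 312 - 78*I*√6 ≈ 312.0 - 191.06*I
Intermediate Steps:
w = 10
g(Q) = -⅘ + √(-1 + Q)/5 (g(Q) = -⅘ + √(Q - 1)/5 = -⅘ + √(-1 + Q)/5)
(w*(-39))*g(-5) = (10*(-39))*(-⅘ + √(-1 - 5)/5) = -390*(-⅘ + √(-6)/5) = -390*(-⅘ + (I*√6)/5) = -390*(-⅘ + I*√6/5) = 312 - 78*I*√6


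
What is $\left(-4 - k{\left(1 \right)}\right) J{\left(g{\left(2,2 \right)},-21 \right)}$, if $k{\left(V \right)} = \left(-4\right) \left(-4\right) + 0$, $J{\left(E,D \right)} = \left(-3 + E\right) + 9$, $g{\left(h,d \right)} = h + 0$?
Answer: $-160$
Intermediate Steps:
$g{\left(h,d \right)} = h$
$J{\left(E,D \right)} = 6 + E$
$k{\left(V \right)} = 16$ ($k{\left(V \right)} = 16 + 0 = 16$)
$\left(-4 - k{\left(1 \right)}\right) J{\left(g{\left(2,2 \right)},-21 \right)} = \left(-4 - 16\right) \left(6 + 2\right) = \left(-4 - 16\right) 8 = \left(-20\right) 8 = -160$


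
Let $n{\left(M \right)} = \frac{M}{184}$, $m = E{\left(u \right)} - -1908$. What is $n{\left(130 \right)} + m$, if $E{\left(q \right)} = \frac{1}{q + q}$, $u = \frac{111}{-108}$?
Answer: $\frac{6495581}{3404} \approx 1908.2$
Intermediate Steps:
$u = - \frac{37}{36}$ ($u = 111 \left(- \frac{1}{108}\right) = - \frac{37}{36} \approx -1.0278$)
$E{\left(q \right)} = \frac{1}{2 q}$
$m = \frac{70578}{37}$ ($m = \frac{1}{2 \left(- \frac{37}{36}\right)} - -1908 = \frac{1}{2} \left(- \frac{36}{37}\right) + 1908 = - \frac{18}{37} + 1908 = \frac{70578}{37} \approx 1907.5$)
$n{\left(M \right)} = \frac{M}{184}$ ($n{\left(M \right)} = M \frac{1}{184} = \frac{M}{184}$)
$n{\left(130 \right)} + m = \frac{1}{184} \cdot 130 + \frac{70578}{37} = \frac{65}{92} + \frac{70578}{37} = \frac{6495581}{3404}$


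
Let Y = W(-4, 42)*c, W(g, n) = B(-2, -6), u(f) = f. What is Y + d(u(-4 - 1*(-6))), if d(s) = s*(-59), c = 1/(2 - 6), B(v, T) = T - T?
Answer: -118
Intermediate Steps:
B(v, T) = 0
W(g, n) = 0
c = -¼ (c = 1/(-4) = -¼ ≈ -0.25000)
d(s) = -59*s
Y = 0 (Y = 0*(-¼) = 0)
Y + d(u(-4 - 1*(-6))) = 0 - 59*(-4 - 1*(-6)) = 0 - 59*(-4 + 6) = 0 - 59*2 = 0 - 118 = -118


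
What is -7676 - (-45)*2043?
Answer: 84259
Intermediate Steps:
-7676 - (-45)*2043 = -7676 - 1*(-91935) = -7676 + 91935 = 84259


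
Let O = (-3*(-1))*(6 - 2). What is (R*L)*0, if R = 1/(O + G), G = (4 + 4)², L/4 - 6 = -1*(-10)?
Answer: 0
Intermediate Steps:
L = 64 (L = 24 + 4*(-1*(-10)) = 24 + 4*10 = 24 + 40 = 64)
G = 64 (G = 8² = 64)
O = 12 (O = 3*4 = 12)
R = 1/76 (R = 1/(12 + 64) = 1/76 ≈ 0.013158)
(R*L)*0 = ((1/76)*64)*0 = (16/19)*0 = 0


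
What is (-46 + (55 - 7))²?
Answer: 4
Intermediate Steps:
(-46 + (55 - 7))² = (-46 + 48)² = 2² = 4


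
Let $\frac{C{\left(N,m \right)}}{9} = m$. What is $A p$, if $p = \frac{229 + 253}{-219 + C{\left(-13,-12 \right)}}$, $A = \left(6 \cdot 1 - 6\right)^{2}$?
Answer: $0$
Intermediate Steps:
$C{\left(N,m \right)} = 9 m$
$A = 0$ ($A = \left(6 - 6\right)^{2} = 0^{2} = 0$)
$p = - \frac{482}{327}$ ($p = \frac{229 + 253}{-219 + 9 \left(-12\right)} = \frac{482}{-219 - 108} = \frac{482}{-327} = 482 \left(- \frac{1}{327}\right) = - \frac{482}{327} \approx -1.474$)
$A p = 0 \left(- \frac{482}{327}\right) = 0$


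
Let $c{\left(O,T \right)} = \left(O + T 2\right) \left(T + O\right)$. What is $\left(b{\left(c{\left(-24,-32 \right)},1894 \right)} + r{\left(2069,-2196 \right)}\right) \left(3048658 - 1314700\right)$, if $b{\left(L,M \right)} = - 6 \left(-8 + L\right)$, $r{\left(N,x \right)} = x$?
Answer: $-54994211928$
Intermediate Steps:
$c{\left(O,T \right)} = \left(O + T\right) \left(O + 2 T\right)$ ($c{\left(O,T \right)} = \left(O + 2 T\right) \left(O + T\right) = \left(O + T\right) \left(O + 2 T\right)$)
$b{\left(L,M \right)} = 48 - 6 L$
$\left(b{\left(c{\left(-24,-32 \right)},1894 \right)} + r{\left(2069,-2196 \right)}\right) \left(3048658 - 1314700\right) = \left(\left(48 - 6 \left(\left(-24\right)^{2} + 2 \left(-32\right)^{2} + 3 \left(-24\right) \left(-32\right)\right)\right) - 2196\right) \left(3048658 - 1314700\right) = \left(\left(48 - 6 \left(576 + 2 \cdot 1024 + 2304\right)\right) - 2196\right) 1733958 = \left(\left(48 - 6 \left(576 + 2048 + 2304\right)\right) - 2196\right) 1733958 = \left(\left(48 - 29568\right) - 2196\right) 1733958 = \left(-29520 - 2196\right) 1733958 = \left(-31716\right) 1733958 = -54994211928$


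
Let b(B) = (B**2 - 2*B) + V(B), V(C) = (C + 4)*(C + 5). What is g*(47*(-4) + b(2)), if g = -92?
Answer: 13432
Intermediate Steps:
V(C) = (4 + C)*(5 + C)
b(B) = 20 + 2*B**2 + 7*B (b(B) = (B**2 - 2*B) + (20 + B**2 + 9*B) = 20 + 2*B**2 + 7*B)
g*(47*(-4) + b(2)) = -92*(47*(-4) + (20 + 2*2**2 + 7*2)) = -92*(-188 + (20 + 2*4 + 14)) = -92*(-188 + (20 + 8 + 14)) = -92*(-188 + 42) = -92*(-146) = 13432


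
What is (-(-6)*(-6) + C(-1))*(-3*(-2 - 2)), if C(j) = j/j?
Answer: -420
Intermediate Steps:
C(j) = 1
(-(-6)*(-6) + C(-1))*(-3*(-2 - 2)) = (-(-6)*(-6) + 1)*(-3*(-2 - 2)) = (-6*6 + 1)*(-3*(-4)) = (-36 + 1)*12 = -35*12 = -420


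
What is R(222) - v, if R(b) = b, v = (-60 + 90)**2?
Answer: -678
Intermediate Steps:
v = 900 (v = 30**2 = 900)
R(222) - v = 222 - 1*900 = 222 - 900 = -678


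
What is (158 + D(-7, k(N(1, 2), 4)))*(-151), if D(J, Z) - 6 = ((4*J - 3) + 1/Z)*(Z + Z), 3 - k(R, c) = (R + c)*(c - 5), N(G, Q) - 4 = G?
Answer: 87278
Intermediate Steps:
N(G, Q) = 4 + G
k(R, c) = 3 - (-5 + c)*(R + c) (k(R, c) = 3 - (R + c)*(c - 5) = 3 - (R + c)*(-5 + c) = 3 - (-5 + c)*(R + c))
D(J, Z) = 6 + 2*Z*(-3 + 1/Z + 4*J) (D(J, Z) = 6 + ((4*J - 3) + 1/Z)*(Z + Z) = 6 + ((-3 + 4*J) + 1/Z)*(2*Z) = 6 + (-3 + 1/Z + 4*J)*(2*Z) = 6 + 2*Z*(-3 + 1/Z + 4*J))
(158 + D(-7, k(N(1, 2), 4)))*(-151) = (158 + (8 - 6*(3 - 1*4² + 5*(4 + 1) + 5*4 - 1*(4 + 1)*4) + 8*(-7)*(3 - 1*4² + 5*(4 + 1) + 5*4 - 1*(4 + 1)*4)))*(-151) = (158 + (8 - 6*(3 - 1*16 + 5*5 + 20 - 1*5*4) + 8*(-7)*(3 - 1*16 + 5*5 + 20 - 1*5*4)))*(-151) = (158 + (8 - 6*(3 - 16 + 25 + 20 - 20) + 8*(-7)*(3 - 16 + 25 + 20 - 20)))*(-151) = (158 + (8 - 6*12 + 8*(-7)*12))*(-151) = (158 + (8 - 72 - 672))*(-151) = (158 - 736)*(-151) = -578*(-151) = 87278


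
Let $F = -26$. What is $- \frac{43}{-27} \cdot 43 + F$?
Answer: $\frac{1147}{27} \approx 42.482$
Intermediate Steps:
$- \frac{43}{-27} \cdot 43 + F = - \frac{43}{-27} \cdot 43 - 26 = \left(-43\right) \left(- \frac{1}{27}\right) 43 - 26 = \frac{43}{27} \cdot 43 - 26 = \frac{1849}{27} - 26 = \frac{1147}{27}$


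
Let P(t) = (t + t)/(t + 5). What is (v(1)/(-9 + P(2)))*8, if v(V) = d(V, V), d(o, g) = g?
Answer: -56/59 ≈ -0.94915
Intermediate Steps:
v(V) = V
P(t) = 2*t/(5 + t) (P(t) = (2*t)/(5 + t) = 2*t/(5 + t))
(v(1)/(-9 + P(2)))*8 = (1/(-9 + 2*2/(5 + 2)))*8 = (1/(-9 + 2*2/7))*8 = (1/(-9 + 2*2*(⅐)))*8 = (1/(-9 + 4/7))*8 = (1/(-59/7))*8 = (1*(-7/59))*8 = -7/59*8 = -56/59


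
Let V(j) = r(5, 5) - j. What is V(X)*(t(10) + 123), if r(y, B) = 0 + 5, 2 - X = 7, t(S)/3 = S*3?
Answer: 2130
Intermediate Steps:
t(S) = 9*S (t(S) = 3*(S*3) = 3*(3*S) = 9*S)
X = -5 (X = 2 - 1*7 = 2 - 7 = -5)
r(y, B) = 5
V(j) = 5 - j
V(X)*(t(10) + 123) = (5 - 1*(-5))*(9*10 + 123) = (5 + 5)*(90 + 123) = 10*213 = 2130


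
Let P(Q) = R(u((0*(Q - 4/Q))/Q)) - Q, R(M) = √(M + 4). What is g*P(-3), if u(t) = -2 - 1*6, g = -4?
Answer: -12 - 8*I ≈ -12.0 - 8.0*I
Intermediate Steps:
u(t) = -8 (u(t) = -2 - 6 = -8)
R(M) = √(4 + M)
P(Q) = -Q + 2*I (P(Q) = √(4 - 8) - Q = √(-4) - Q = 2*I - Q = -Q + 2*I)
g*P(-3) = -4*(-1*(-3) + 2*I) = -4*(3 + 2*I) = -12 - 8*I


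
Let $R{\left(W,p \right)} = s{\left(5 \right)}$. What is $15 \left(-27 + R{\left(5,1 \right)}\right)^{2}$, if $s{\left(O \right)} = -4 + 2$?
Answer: $12615$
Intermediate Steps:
$s{\left(O \right)} = -2$
$R{\left(W,p \right)} = -2$
$15 \left(-27 + R{\left(5,1 \right)}\right)^{2} = 15 \left(-27 - 2\right)^{2} = 15 \left(-29\right)^{2} = 15 \cdot 841 = 12615$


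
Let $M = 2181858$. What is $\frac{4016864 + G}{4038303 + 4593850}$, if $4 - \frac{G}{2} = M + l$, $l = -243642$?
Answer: $\frac{140440}{8632153} \approx 0.016269$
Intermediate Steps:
$G = -3876424$ ($G = 8 - 2 \left(2181858 - 243642\right) = 8 - 3876432 = -3876424$)
$\frac{4016864 + G}{4038303 + 4593850} = \frac{4016864 - 3876424}{4038303 + 4593850} = \frac{140440}{8632153}$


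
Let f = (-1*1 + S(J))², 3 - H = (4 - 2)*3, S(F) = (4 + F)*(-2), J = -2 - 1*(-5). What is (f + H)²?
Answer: 49284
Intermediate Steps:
J = 3 (J = -2 + 5 = 3)
S(F) = -8 - 2*F
H = -3 (H = 3 - (4 - 2)*3 = 3 - 2*3 = 3 - 1*6 = 3 - 6 = -3)
f = 225 (f = (-1*1 + (-8 - 2*3))² = (-1 + (-8 - 6))² = (-1 - 14)² = (-15)² = 225)
(f + H)² = (225 - 3)² = 222² = 49284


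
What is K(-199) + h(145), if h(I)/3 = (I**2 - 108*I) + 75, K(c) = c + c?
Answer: 15922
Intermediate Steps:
K(c) = 2*c
h(I) = 225 - 324*I + 3*I**2 (h(I) = 3*((I**2 - 108*I) + 75) = 3*(75 + I**2 - 108*I) = 225 - 324*I + 3*I**2)
K(-199) + h(145) = 2*(-199) + (225 - 324*145 + 3*145**2) = -398 + (225 - 46980 + 3*21025) = -398 + (225 - 46980 + 63075) = -398 + 16320 = 15922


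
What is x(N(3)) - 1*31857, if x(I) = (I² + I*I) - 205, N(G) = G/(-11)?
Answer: -3879484/121 ≈ -32062.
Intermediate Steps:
N(G) = -G/11 (N(G) = G*(-1/11) = -G/11)
x(I) = -205 + 2*I² (x(I) = (I² + I²) - 205 = 2*I² - 205 = -205 + 2*I²)
x(N(3)) - 1*31857 = (-205 + 2*(-1/11*3)²) - 1*31857 = (-205 + 2*(-3/11)²) - 31857 = (-205 + 2*(9/121)) - 31857 = (-205 + 18/121) - 31857 = -24787/121 - 31857 = -3879484/121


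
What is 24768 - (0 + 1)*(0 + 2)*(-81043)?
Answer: 186854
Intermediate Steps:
24768 - (0 + 1)*(0 + 2)*(-81043) = 24768 - 1*2*(-81043) = 24768 - 2*(-81043) = 24768 - 1*(-162086) = 24768 + 162086 = 186854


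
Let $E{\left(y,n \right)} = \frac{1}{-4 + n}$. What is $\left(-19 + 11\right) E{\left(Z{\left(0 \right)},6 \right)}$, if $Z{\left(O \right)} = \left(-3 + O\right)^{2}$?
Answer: $-4$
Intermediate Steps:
$\left(-19 + 11\right) E{\left(Z{\left(0 \right)},6 \right)} = \frac{-19 + 11}{-4 + 6} = - \frac{8}{2} = \left(-8\right) \frac{1}{2} = -4$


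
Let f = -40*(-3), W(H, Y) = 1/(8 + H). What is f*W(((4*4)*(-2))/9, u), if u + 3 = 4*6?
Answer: 27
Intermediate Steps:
u = 21 (u = -3 + 4*6 = -3 + 24 = 21)
f = 120
f*W(((4*4)*(-2))/9, u) = 120/(8 + ((4*4)*(-2))/9) = 120/(8 + (16*(-2))*(1/9)) = 120/(8 - 32*1/9) = 120/(8 - 32/9) = 120/(40/9) = 120*(9/40) = 27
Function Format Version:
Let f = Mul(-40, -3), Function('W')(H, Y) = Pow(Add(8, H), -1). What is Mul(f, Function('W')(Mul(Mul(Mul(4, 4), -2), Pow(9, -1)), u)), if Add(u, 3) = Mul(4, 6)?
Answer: 27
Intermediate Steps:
u = 21 (u = Add(-3, Mul(4, 6)) = Add(-3, 24) = 21)
f = 120
Mul(f, Function('W')(Mul(Mul(Mul(4, 4), -2), Pow(9, -1)), u)) = Mul(120, Pow(Add(8, Mul(Mul(Mul(4, 4), -2), Pow(9, -1))), -1)) = Mul(120, Pow(Add(8, Mul(Mul(16, -2), Rational(1, 9))), -1)) = Mul(120, Pow(Add(8, Mul(-32, Rational(1, 9))), -1)) = Mul(120, Pow(Add(8, Rational(-32, 9)), -1)) = Mul(120, Pow(Rational(40, 9), -1)) = Mul(120, Rational(9, 40)) = 27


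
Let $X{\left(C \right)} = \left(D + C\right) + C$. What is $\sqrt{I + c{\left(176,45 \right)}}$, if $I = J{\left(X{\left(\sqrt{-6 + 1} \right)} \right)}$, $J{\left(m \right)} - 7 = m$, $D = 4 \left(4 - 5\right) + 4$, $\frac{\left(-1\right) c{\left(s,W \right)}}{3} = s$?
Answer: $\sqrt{-521 + 2 i \sqrt{5}} \approx 0.09796 + 22.826 i$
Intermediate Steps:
$c{\left(s,W \right)} = - 3 s$
$D = 0$ ($D = 4 \left(-1\right) + 4 = -4 + 4 = 0$)
$X{\left(C \right)} = 2 C$ ($X{\left(C \right)} = \left(0 + C\right) + C = C + C = 2 C$)
$J{\left(m \right)} = 7 + m$
$I = 7 + 2 i \sqrt{5}$ ($I = 7 + 2 \sqrt{-6 + 1} = 7 + 2 \sqrt{-5} = 7 + 2 i \sqrt{5} \approx 7.0 + 4.4721 i$)
$\sqrt{I + c{\left(176,45 \right)}} = \sqrt{\left(7 + 2 i \sqrt{5}\right) - 528} = \sqrt{-521 + 2 i \sqrt{5}}$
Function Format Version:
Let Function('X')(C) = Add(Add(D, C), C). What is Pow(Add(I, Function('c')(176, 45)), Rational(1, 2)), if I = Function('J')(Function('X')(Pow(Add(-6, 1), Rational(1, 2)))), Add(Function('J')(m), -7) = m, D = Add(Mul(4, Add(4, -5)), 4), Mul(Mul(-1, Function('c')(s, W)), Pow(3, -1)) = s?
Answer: Pow(Add(-521, Mul(2, I, Pow(5, Rational(1, 2)))), Rational(1, 2)) ≈ Add(0.09796, Mul(22.826, I))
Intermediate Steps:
Function('c')(s, W) = Mul(-3, s)
D = 0 (D = Add(Mul(4, -1), 4) = Add(-4, 4) = 0)
Function('X')(C) = Mul(2, C) (Function('X')(C) = Add(Add(0, C), C) = Add(C, C) = Mul(2, C))
Function('J')(m) = Add(7, m)
I = Add(7, Mul(2, I, Pow(5, Rational(1, 2)))) (I = Add(7, Mul(2, Pow(Add(-6, 1), Rational(1, 2)))) = Add(7, Mul(2, Pow(-5, Rational(1, 2)))) = Add(7, Mul(2, Mul(I, Pow(5, Rational(1, 2))))) = Add(7, Mul(2, I, Pow(5, Rational(1, 2)))) ≈ Add(7.0000, Mul(4.4721, I)))
Pow(Add(I, Function('c')(176, 45)), Rational(1, 2)) = Pow(Add(Add(7, Mul(2, I, Pow(5, Rational(1, 2)))), Mul(-3, 176)), Rational(1, 2)) = Pow(Add(Add(7, Mul(2, I, Pow(5, Rational(1, 2)))), -528), Rational(1, 2)) = Pow(Add(-521, Mul(2, I, Pow(5, Rational(1, 2)))), Rational(1, 2))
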